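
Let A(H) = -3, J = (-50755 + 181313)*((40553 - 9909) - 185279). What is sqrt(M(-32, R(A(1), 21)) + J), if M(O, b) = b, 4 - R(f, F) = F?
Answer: I*sqrt(20188836347) ≈ 1.4209e+5*I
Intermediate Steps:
J = -20188836330 (J = 130558*(30644 - 185279) = 130558*(-154635) = -20188836330)
R(f, F) = 4 - F
sqrt(M(-32, R(A(1), 21)) + J) = sqrt((4 - 1*21) - 20188836330) = sqrt((4 - 21) - 20188836330) = sqrt(-17 - 20188836330) = sqrt(-20188836347) = I*sqrt(20188836347)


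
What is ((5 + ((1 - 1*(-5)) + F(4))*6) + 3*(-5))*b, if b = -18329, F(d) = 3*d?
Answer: -1796242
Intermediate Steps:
((5 + ((1 - 1*(-5)) + F(4))*6) + 3*(-5))*b = ((5 + ((1 - 1*(-5)) + 3*4)*6) + 3*(-5))*(-18329) = ((5 + ((1 + 5) + 12)*6) - 15)*(-18329) = ((5 + (6 + 12)*6) - 15)*(-18329) = ((5 + 18*6) - 15)*(-18329) = ((5 + 108) - 15)*(-18329) = (113 - 15)*(-18329) = 98*(-18329) = -1796242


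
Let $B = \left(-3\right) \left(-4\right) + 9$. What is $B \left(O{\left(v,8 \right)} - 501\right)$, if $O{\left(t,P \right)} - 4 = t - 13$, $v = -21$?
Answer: $-11151$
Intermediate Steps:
$O{\left(t,P \right)} = -9 + t$ ($O{\left(t,P \right)} = 4 + \left(t - 13\right) = 4 + \left(-13 + t\right) = -9 + t$)
$B = 21$ ($B = 12 + 9 = 21$)
$B \left(O{\left(v,8 \right)} - 501\right) = 21 \left(\left(-9 - 21\right) - 501\right) = 21 \left(-30 - 501\right) = 21 \left(-531\right) = -11151$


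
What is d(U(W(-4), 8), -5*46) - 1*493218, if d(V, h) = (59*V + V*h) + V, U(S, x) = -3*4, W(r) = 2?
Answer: -491178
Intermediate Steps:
U(S, x) = -12
d(V, h) = 60*V + V*h
d(U(W(-4), 8), -5*46) - 1*493218 = -12*(60 - 5*46) - 1*493218 = -12*(60 - 230) - 493218 = -12*(-170) - 493218 = 2040 - 493218 = -491178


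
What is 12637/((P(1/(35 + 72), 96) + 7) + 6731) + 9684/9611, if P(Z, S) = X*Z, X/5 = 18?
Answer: 2854043779/990009888 ≈ 2.8828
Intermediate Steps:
X = 90 (X = 5*18 = 90)
P(Z, S) = 90*Z
12637/((P(1/(35 + 72), 96) + 7) + 6731) + 9684/9611 = 12637/((90/(35 + 72) + 7) + 6731) + 9684/9611 = 12637/((90/107 + 7) + 6731) + 9684*(1/9611) = 12637/((90*(1/107) + 7) + 6731) + 9684/9611 = 12637/((90/107 + 7) + 6731) + 9684/9611 = 12637/(839/107 + 6731) + 9684/9611 = 12637/(721056/107) + 9684/9611 = 12637*(107/721056) + 9684/9611 = 1352159/721056 + 9684/9611 = 2854043779/990009888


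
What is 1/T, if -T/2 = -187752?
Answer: 1/375504 ≈ 2.6631e-6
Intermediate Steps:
T = 375504 (T = -2*(-187752) = 375504)
1/T = 1/375504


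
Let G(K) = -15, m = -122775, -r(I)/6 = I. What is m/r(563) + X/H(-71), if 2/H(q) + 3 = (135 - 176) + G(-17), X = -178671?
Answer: 2967477766/563 ≈ 5.2708e+6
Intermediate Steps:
r(I) = -6*I
H(q) = -2/59 (H(q) = 2/(-3 + ((135 - 176) - 15)) = 2/(-3 + (-41 - 15)) = 2/(-3 - 56) = 2/(-59) = 2*(-1/59) = -2/59)
m/r(563) + X/H(-71) = -122775/((-6*563)) - 178671/(-2/59) = -122775/(-3378) - 178671*(-59/2) = -122775*(-1/3378) + 10541589/2 = 40925/1126 + 10541589/2 = 2967477766/563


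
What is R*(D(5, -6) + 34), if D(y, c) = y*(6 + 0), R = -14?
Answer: -896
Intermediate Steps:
D(y, c) = 6*y (D(y, c) = y*6 = 6*y)
R*(D(5, -6) + 34) = -14*(6*5 + 34) = -14*(30 + 34) = -14*64 = -896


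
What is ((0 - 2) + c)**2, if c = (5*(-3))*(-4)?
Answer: 3364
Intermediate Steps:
c = 60 (c = -15*(-4) = 60)
((0 - 2) + c)**2 = ((0 - 2) + 60)**2 = (-2 + 60)**2 = 58**2 = 3364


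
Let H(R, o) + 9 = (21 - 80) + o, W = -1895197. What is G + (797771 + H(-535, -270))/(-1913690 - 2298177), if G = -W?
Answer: 7982316905366/4211867 ≈ 1.8952e+6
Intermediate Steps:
H(R, o) = -68 + o (H(R, o) = -9 + ((21 - 80) + o) = -9 + (-59 + o) = -68 + o)
G = 1895197 (G = -1*(-1895197) = 1895197)
G + (797771 + H(-535, -270))/(-1913690 - 2298177) = 1895197 + (797771 + (-68 - 270))/(-1913690 - 2298177) = 1895197 + (797771 - 338)/(-4211867) = 1895197 + 797433*(-1/4211867) = 1895197 - 797433/4211867 = 7982316905366/4211867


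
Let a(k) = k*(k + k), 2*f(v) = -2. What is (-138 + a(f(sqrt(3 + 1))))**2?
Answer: 18496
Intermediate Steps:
f(v) = -1 (f(v) = (1/2)*(-2) = -1)
a(k) = 2*k**2 (a(k) = k*(2*k) = 2*k**2)
(-138 + a(f(sqrt(3 + 1))))**2 = (-138 + 2*(-1)**2)**2 = (-138 + 2*1)**2 = (-138 + 2)**2 = (-136)**2 = 18496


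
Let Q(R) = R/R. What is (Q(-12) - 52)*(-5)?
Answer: 255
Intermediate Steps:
Q(R) = 1
(Q(-12) - 52)*(-5) = (1 - 52)*(-5) = -51*(-5) = 255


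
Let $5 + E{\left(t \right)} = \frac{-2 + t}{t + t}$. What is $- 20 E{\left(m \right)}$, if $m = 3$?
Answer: $\frac{290}{3} \approx 96.667$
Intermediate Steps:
$E{\left(t \right)} = -5 + \frac{-2 + t}{2 t}$ ($E{\left(t \right)} = -5 + \frac{-2 + t}{t + t} = -5 + \frac{-2 + t}{2 t}$)
$- 20 E{\left(m \right)} = - 20 \left(- \frac{9}{2} - \frac{1}{3}\right) = \left(-20\right) \left(- \frac{29}{6}\right) = \frac{290}{3}$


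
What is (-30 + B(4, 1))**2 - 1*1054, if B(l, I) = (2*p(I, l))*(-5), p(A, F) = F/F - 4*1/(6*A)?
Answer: 514/9 ≈ 57.111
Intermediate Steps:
p(A, F) = 1 - 2/(3*A)
B(l, I) = -10*(-2/3 + I)/I (B(l, I) = (2*((-2/3 + I)/I))*(-5) = (2*(-2/3 + I)/I)*(-5) = -10*(-2/3 + I)/I)
(-30 + B(4, 1))**2 - 1*1054 = (-30 + (-10 + (20/3)/1))**2 - 1*1054 = (-30 + (-10 + (20/3)*1))**2 - 1054 = (-30 + (-10 + 20/3))**2 - 1054 = (-30 - 10/3)**2 - 1054 = (-100/3)**2 - 1054 = 10000/9 - 1054 = 514/9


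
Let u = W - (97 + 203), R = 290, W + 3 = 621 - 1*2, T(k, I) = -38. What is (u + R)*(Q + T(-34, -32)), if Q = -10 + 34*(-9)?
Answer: -214524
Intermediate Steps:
W = 616 (W = -3 + (621 - 1*2) = -3 + (621 - 2) = -3 + 619 = 616)
Q = -316 (Q = -10 - 306 = -316)
u = 316 (u = 616 - (97 + 203) = 616 - 1*300 = 616 - 300 = 316)
(u + R)*(Q + T(-34, -32)) = (316 + 290)*(-316 - 38) = 606*(-354) = -214524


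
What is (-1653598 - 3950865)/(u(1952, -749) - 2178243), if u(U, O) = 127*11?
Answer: 5604463/2176846 ≈ 2.5746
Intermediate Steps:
u(U, O) = 1397
(-1653598 - 3950865)/(u(1952, -749) - 2178243) = (-1653598 - 3950865)/(1397 - 2178243) = -5604463/(-2176846) = -5604463*(-1/2176846) = 5604463/2176846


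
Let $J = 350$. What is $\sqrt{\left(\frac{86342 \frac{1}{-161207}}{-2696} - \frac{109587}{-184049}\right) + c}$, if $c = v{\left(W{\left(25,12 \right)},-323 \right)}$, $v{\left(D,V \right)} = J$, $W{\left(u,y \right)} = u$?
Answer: $\frac{\sqrt{59041273979674363986721}}{12977009302} \approx 18.724$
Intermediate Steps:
$v{\left(D,V \right)} = 350$
$c = 350$
$\sqrt{\left(\frac{86342 \frac{1}{-161207}}{-2696} - \frac{109587}{-184049}\right) + c} = \sqrt{\left(\frac{86342 \frac{1}{-161207}}{-2696} - \frac{109587}{-184049}\right) + 350} = \sqrt{\left(86342 \left(- \frac{1}{161207}\right) \left(- \frac{1}{2696}\right) - - \frac{109587}{184049}\right) + 350} = \sqrt{\left(\left(- \frac{3754}{7009}\right) \left(- \frac{1}{2696}\right) + \frac{109587}{184049}\right) + 350} = \sqrt{\left(\frac{1877}{9448132} + \frac{109587}{184049}\right) + 350} = \sqrt{\frac{1035737901457}{1738919246468} + 350} = \sqrt{\frac{609657474165257}{1738919246468}} = \frac{\sqrt{59041273979674363986721}}{12977009302}$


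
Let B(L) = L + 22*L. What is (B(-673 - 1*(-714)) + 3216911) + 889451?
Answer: 4107305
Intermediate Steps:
B(L) = 23*L
(B(-673 - 1*(-714)) + 3216911) + 889451 = (23*(-673 - 1*(-714)) + 3216911) + 889451 = (23*(-673 + 714) + 3216911) + 889451 = (23*41 + 3216911) + 889451 = (943 + 3216911) + 889451 = 3217854 + 889451 = 4107305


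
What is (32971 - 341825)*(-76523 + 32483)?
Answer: 13601930160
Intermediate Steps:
(32971 - 341825)*(-76523 + 32483) = -308854*(-44040) = 13601930160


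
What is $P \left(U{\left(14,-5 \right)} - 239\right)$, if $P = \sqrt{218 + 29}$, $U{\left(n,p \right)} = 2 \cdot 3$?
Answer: $- 233 \sqrt{247} \approx -3661.9$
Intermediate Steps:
$U{\left(n,p \right)} = 6$
$P = \sqrt{247} \approx 15.716$
$P \left(U{\left(14,-5 \right)} - 239\right) = \sqrt{247} \left(6 - 239\right) = \sqrt{247} \left(-233\right) = - 233 \sqrt{247}$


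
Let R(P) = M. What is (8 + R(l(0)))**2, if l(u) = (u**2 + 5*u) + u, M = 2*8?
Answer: 576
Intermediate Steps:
M = 16
l(u) = u**2 + 6*u
R(P) = 16
(8 + R(l(0)))**2 = (8 + 16)**2 = 24**2 = 576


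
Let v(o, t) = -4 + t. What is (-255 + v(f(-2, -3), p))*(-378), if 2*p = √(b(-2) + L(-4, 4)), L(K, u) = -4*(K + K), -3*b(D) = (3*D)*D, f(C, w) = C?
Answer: 97902 - 378*√7 ≈ 96902.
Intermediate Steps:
b(D) = -D² (b(D) = -3*D*D/3 = -D²)
L(K, u) = -8*K
p = √7 (p = √(-1*(-2)² - 8*(-4))/2 = √(-1*4 + 32)/2 = √(-4 + 32)/2 = √28/2 = (2*√7)/2 = √7 ≈ 2.6458)
(-255 + v(f(-2, -3), p))*(-378) = (-255 + (-4 + √7))*(-378) = (-259 + √7)*(-378) = 97902 - 378*√7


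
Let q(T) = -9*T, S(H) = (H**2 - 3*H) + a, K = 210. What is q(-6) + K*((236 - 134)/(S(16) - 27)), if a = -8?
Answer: 30762/173 ≈ 177.81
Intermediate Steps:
S(H) = -8 + H**2 - 3*H (S(H) = (H**2 - 3*H) - 8 = -8 + H**2 - 3*H)
q(-6) + K*((236 - 134)/(S(16) - 27)) = -9*(-6) + 210*((236 - 134)/((-8 + 16**2 - 3*16) - 27)) = 54 + 210*(102/((-8 + 256 - 48) - 27)) = 54 + 210*(102/(200 - 27)) = 54 + 210*(102/173) = 54 + 21420/173 = 30762/173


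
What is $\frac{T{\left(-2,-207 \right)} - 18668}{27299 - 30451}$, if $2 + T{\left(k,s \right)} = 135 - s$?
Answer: $\frac{2291}{394} \approx 5.8147$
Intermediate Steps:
$T{\left(k,s \right)} = 133 - s$ ($T{\left(k,s \right)} = -2 - \left(-135 + s\right) = 133 - s$)
$\frac{T{\left(-2,-207 \right)} - 18668}{27299 - 30451} = \frac{\left(133 - -207\right) - 18668}{27299 - 30451} = \frac{\left(133 + 207\right) - 18668}{-3152} = \left(340 - 18668\right) \left(- \frac{1}{3152}\right) = \left(-18328\right) \left(- \frac{1}{3152}\right) = \frac{2291}{394}$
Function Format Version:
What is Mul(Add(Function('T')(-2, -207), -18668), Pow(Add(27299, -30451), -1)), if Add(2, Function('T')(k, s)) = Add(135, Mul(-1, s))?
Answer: Rational(2291, 394) ≈ 5.8147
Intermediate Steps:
Function('T')(k, s) = Add(133, Mul(-1, s)) (Function('T')(k, s) = Add(-2, Add(135, Mul(-1, s))) = Add(133, Mul(-1, s)))
Mul(Add(Function('T')(-2, -207), -18668), Pow(Add(27299, -30451), -1)) = Mul(Add(Add(133, Mul(-1, -207)), -18668), Pow(Add(27299, -30451), -1)) = Mul(Add(Add(133, 207), -18668), Pow(-3152, -1)) = Mul(Add(340, -18668), Rational(-1, 3152)) = Mul(-18328, Rational(-1, 3152)) = Rational(2291, 394)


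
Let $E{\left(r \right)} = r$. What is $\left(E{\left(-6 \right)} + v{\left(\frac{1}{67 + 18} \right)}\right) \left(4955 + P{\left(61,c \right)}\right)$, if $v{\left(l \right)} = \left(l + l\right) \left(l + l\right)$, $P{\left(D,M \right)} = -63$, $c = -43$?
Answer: $- \frac{212048632}{7225} \approx -29349.0$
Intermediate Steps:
$v{\left(l \right)} = 4 l^{2}$ ($v{\left(l \right)} = 2 l 2 l = 4 l^{2}$)
$\left(E{\left(-6 \right)} + v{\left(\frac{1}{67 + 18} \right)}\right) \left(4955 + P{\left(61,c \right)}\right) = \left(-6 + 4 \left(\frac{1}{67 + 18}\right)^{2}\right) \left(4955 - 63\right) = \left(-6 + 4 \left(\frac{1}{85}\right)^{2}\right) 4892 = \left(-6 + \frac{4}{7225}\right) 4892 = \left(- \frac{43346}{7225}\right) 4892 = - \frac{212048632}{7225}$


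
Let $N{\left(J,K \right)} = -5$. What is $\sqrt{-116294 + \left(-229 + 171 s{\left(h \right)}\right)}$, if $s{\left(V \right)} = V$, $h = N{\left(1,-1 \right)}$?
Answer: $3 i \sqrt{13042} \approx 342.6 i$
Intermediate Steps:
$h = -5$
$\sqrt{-116294 + \left(-229 + 171 s{\left(h \right)}\right)} = \sqrt{-116294 + \left(-229 + 171 \left(-5\right)\right)} = \sqrt{-116294 - 1084} = \sqrt{-117378} = 3 i \sqrt{13042}$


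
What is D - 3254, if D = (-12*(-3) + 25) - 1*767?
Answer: -3960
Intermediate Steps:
D = -706 (D = (36 + 25) - 767 = 61 - 767 = -706)
D - 3254 = -706 - 3254 = -3960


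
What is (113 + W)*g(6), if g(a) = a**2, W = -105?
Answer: 288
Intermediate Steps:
(113 + W)*g(6) = (113 - 105)*6**2 = 8*36 = 288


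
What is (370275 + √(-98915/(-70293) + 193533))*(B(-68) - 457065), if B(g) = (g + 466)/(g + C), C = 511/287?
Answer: -30632796270205/181 - 2481895586*√239068497826653/190845495 ≈ -1.6944e+11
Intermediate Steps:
C = 73/41 (C = 511*(1/287) = 73/41 ≈ 1.7805)
B(g) = (466 + g)/(73/41 + g) (B(g) = (g + 466)/(g + 73/41) = (466 + g)/(73/41 + g))
(370275 + √(-98915/(-70293) + 193533))*(B(-68) - 457065) = (370275 + √(-98915/(-70293) + 193533))*(41*(466 - 68)/(73 + 41*(-68)) - 457065) = (370275 + √(-98915*(-1/70293) + 193533))*(41*398/(73 - 2788) - 457065) = (370275 + √(98915/70293 + 193533))*(41*398/(-2715) - 457065) = (370275 + √(13604114084/70293))*(41*(-1/2715)*398 - 457065) = (370275 + 2*√239068497826653/70293)*(-16318/2715 - 457065) = (370275 + 2*√239068497826653/70293)*(-1240947793/2715) = -30632796270205/181 - 2481895586*√239068497826653/190845495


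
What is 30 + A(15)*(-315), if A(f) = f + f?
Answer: -9420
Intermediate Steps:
A(f) = 2*f
30 + A(15)*(-315) = 30 + (2*15)*(-315) = 30 + 30*(-315) = 30 - 9450 = -9420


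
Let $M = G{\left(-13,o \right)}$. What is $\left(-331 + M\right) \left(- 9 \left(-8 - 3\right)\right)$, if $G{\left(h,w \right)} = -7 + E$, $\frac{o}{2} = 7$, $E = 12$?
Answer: $-32274$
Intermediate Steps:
$o = 14$ ($o = 2 \cdot 7 = 14$)
$G{\left(h,w \right)} = 5$ ($G{\left(h,w \right)} = -7 + 12 = 5$)
$M = 5$
$\left(-331 + M\right) \left(- 9 \left(-8 - 3\right)\right) = \left(-331 + 5\right) \left(- 9 \left(-8 - 3\right)\right) = - 326 \left(\left(-9\right) \left(-11\right)\right) = \left(-326\right) 99 = -32274$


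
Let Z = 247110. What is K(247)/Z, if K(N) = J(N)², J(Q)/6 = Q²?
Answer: 22332588486/41185 ≈ 5.4225e+5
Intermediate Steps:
J(Q) = 6*Q²
K(N) = 36*N⁴ (K(N) = (6*N²)² = 36*N⁴)
K(247)/Z = (36*247⁴)/247110 = (36*3722098081)*(1/247110) = 133995530916*(1/247110) = 22332588486/41185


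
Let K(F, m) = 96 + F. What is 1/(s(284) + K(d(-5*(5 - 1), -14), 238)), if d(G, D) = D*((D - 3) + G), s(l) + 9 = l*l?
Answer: 1/81261 ≈ 1.2306e-5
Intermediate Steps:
s(l) = -9 + l**2 (s(l) = -9 + l*l = -9 + l**2)
d(G, D) = D*(-3 + D + G) (d(G, D) = D*((-3 + D) + G) = D*(-3 + D + G))
1/(s(284) + K(d(-5*(5 - 1), -14), 238)) = 1/((-9 + 284**2) + (96 - 14*(-3 - 14 - 5*(5 - 1)))) = 1/((-9 + 80656) + (96 - 14*(-3 - 14 - 5*4))) = 1/(80647 + (96 - 14*(-3 - 14 - 20))) = 1/(80647 + (96 - 14*(-37))) = 1/(80647 + (96 + 518)) = 1/(80647 + 614) = 1/81261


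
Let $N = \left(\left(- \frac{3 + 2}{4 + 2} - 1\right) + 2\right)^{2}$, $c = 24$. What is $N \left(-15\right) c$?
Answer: $-10$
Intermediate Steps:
$N = \frac{1}{36}$ ($N = \left(\left(- \frac{5}{6} - 1\right) + 2\right)^{2} = \left(- \frac{11}{6} + 2\right)^{2} = \left(\frac{1}{6}\right)^{2} = \frac{1}{36} \approx 0.027778$)
$N \left(-15\right) c = \frac{1}{36} \left(-15\right) 24 = \left(- \frac{5}{12}\right) 24 = -10$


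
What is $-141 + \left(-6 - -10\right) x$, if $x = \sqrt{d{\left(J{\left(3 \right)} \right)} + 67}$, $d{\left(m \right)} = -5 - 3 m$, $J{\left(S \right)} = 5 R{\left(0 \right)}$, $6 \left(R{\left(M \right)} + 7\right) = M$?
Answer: $-141 + 4 \sqrt{167} \approx -89.309$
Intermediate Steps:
$R{\left(M \right)} = -7 + \frac{M}{6}$
$J{\left(S \right)} = -35$ ($J{\left(S \right)} = 5 \left(-7 + \frac{1}{6} \cdot 0\right) = 5 \left(-7 + 0\right) = 5 \left(-7\right) = -35$)
$x = \sqrt{167}$ ($x = \sqrt{\left(-5 - -105\right) + 67} = \sqrt{\left(-5 + 105\right) + 67} = \sqrt{100 + 67} = \sqrt{167} \approx 12.923$)
$-141 + \left(-6 - -10\right) x = -141 + \left(-6 - -10\right) \sqrt{167} = -141 + \left(-6 + 10\right) \sqrt{167} = -141 + 4 \sqrt{167}$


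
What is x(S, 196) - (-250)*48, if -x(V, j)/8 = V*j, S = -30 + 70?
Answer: -50720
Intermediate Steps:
S = 40
x(V, j) = -8*V*j
x(S, 196) - (-250)*48 = -8*40*196 - (-250)*48 = -62720 - 1*(-12000) = -62720 + 12000 = -50720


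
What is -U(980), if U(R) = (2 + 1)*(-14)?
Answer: 42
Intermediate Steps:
U(R) = -42 (U(R) = 3*(-14) = -42)
-U(980) = -1*(-42) = 42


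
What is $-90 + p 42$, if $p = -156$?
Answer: $-6642$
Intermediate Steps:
$-90 + p 42 = -90 - 6552 = -6642$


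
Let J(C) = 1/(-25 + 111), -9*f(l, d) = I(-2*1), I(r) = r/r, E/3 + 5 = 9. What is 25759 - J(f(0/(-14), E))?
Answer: 2215273/86 ≈ 25759.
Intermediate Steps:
E = 12 (E = -15 + 3*9 = -15 + 27 = 12)
I(r) = 1
f(l, d) = -1/9 (f(l, d) = -1/9*1 = -1/9)
J(C) = 1/86
25759 - J(f(0/(-14), E)) = 25759 - 1*1/86 = 25759 - 1/86 = 2215273/86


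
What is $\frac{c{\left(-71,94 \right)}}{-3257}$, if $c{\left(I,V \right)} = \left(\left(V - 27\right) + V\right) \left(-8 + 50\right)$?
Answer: $- \frac{6762}{3257} \approx -2.0761$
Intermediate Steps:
$c{\left(I,V \right)} = -1134 + 84 V$ ($c{\left(I,V \right)} = \left(\left(-27 + V\right) + V\right) 42 = \left(-27 + 2 V\right) 42 = -1134 + 84 V$)
$\frac{c{\left(-71,94 \right)}}{-3257} = \frac{-1134 + 84 \cdot 94}{-3257} = \left(-1134 + 7896\right) \left(- \frac{1}{3257}\right) = 6762 \left(- \frac{1}{3257}\right) = - \frac{6762}{3257}$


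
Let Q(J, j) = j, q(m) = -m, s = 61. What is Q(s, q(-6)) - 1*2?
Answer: 4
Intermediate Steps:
Q(s, q(-6)) - 1*2 = -1*(-6) - 1*2 = 6 - 2 = 4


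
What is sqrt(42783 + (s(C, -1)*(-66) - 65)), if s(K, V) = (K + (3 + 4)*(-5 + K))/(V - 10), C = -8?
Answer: 2*sqrt(10531) ≈ 205.24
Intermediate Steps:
s(K, V) = (-35 + 8*K)/(-10 + V) (s(K, V) = (K + 7*(-5 + K))/(-10 + V) = (K + (-35 + 7*K))/(-10 + V) = (-35 + 8*K)/(-10 + V))
sqrt(42783 + (s(C, -1)*(-66) - 65)) = sqrt(42783 + (((-35 + 8*(-8))/(-10 - 1))*(-66) - 65)) = sqrt(42783 + (((-35 - 64)/(-11))*(-66) - 65)) = sqrt(42783 + (-1/11*(-99)*(-66) - 65)) = sqrt(42783 + (9*(-66) - 65)) = sqrt(42783 + (-594 - 65)) = sqrt(42783 - 659) = sqrt(42124) = 2*sqrt(10531)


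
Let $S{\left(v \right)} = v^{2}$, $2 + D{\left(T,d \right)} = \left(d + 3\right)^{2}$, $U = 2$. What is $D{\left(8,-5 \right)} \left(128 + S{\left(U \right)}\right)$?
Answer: $264$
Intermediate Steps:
$D{\left(T,d \right)} = -2 + \left(3 + d\right)^{2}$ ($D{\left(T,d \right)} = -2 + \left(d + 3\right)^{2} = -2 + \left(3 + d\right)^{2}$)
$D{\left(8,-5 \right)} \left(128 + S{\left(U \right)}\right) = \left(-2 + \left(3 - 5\right)^{2}\right) \left(128 + 2^{2}\right) = \left(-2 + \left(-2\right)^{2}\right) \left(128 + 4\right) = \left(-2 + 4\right) 132 = 2 \cdot 132 = 264$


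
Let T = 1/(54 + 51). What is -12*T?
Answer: -4/35 ≈ -0.11429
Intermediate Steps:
T = 1/105 ≈ 0.0095238
-12*T = -12*1/105 = -4/35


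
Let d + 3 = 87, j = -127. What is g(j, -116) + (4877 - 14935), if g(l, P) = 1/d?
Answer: -844871/84 ≈ -10058.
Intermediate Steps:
d = 84 (d = -3 + 87 = 84)
g(l, P) = 1/84
g(j, -116) + (4877 - 14935) = 1/84 + (4877 - 14935) = 1/84 - 10058 = -844871/84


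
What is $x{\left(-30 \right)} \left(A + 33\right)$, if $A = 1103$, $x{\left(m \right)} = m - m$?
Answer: $0$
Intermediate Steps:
$x{\left(m \right)} = 0$
$x{\left(-30 \right)} \left(A + 33\right) = 0 \left(1103 + 33\right) = 0 \cdot 1136 = 0$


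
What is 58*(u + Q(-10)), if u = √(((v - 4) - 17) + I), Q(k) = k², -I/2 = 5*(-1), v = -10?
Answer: 5800 + 58*I*√21 ≈ 5800.0 + 265.79*I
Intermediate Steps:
I = 10 (I = -10*(-1) = -2*(-5) = 10)
u = I*√21 (u = √(((-10 - 4) - 17) + 10) = √((-14 - 17) + 10) = √(-31 + 10) = √(-21) = I*√21 ≈ 4.5826*I)
58*(u + Q(-10)) = 58*(I*√21 + (-10)²) = 58*(I*√21 + 100) = 58*(100 + I*√21) = 5800 + 58*I*√21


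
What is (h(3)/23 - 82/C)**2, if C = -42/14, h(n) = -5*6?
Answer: 3225616/4761 ≈ 677.51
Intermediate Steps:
h(n) = -30
C = -3 (C = -42*1/14 = -3)
(h(3)/23 - 82/C)**2 = (-30/23 - 82/(-3))**2 = (-30*1/23 - 82*(-1/3))**2 = (-30/23 + 82/3)**2 = (1796/69)**2 = 3225616/4761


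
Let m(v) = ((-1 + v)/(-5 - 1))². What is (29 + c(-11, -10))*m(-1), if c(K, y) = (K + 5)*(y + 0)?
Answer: 89/9 ≈ 9.8889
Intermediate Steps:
c(K, y) = y*(5 + K) (c(K, y) = (5 + K)*y = y*(5 + K))
m(v) = (⅙ - v/6)² (m(v) = ((-1 + v)/(-6))² = ((-1 + v)*(-⅙))² = (⅙ - v/6)²)
(29 + c(-11, -10))*m(-1) = (29 - 10*(5 - 11))*((-1 - 1)²/36) = (29 - 10*(-6))*((1/36)*(-2)²) = (29 + 60)*((1/36)*4) = 89*(⅑) = 89/9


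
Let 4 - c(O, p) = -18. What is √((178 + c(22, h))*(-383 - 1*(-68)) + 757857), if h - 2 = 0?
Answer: √694857 ≈ 833.58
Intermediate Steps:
h = 2 (h = 2 + 0 = 2)
c(O, p) = 22 (c(O, p) = 4 - 1*(-18) = 4 + 18 = 22)
√((178 + c(22, h))*(-383 - 1*(-68)) + 757857) = √((178 + 22)*(-383 - 1*(-68)) + 757857) = √(200*(-383 + 68) + 757857) = √(200*(-315) + 757857) = √(-63000 + 757857) = √694857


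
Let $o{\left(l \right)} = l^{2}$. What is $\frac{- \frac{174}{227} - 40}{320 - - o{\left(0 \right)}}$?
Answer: $- \frac{4627}{36320} \approx -0.1274$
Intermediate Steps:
$\frac{- \frac{174}{227} - 40}{320 - - o{\left(0 \right)}} = \frac{- \frac{174}{227} - 40}{320 + \left(\left(-10\right) 0 + 0^{2}\right)} = \frac{\left(-174\right) \frac{1}{227} - 40}{320 + \left(0 + 0\right)} = \frac{- \frac{174}{227} - 40}{320 + 0} = - \frac{9254}{227 \cdot 320} = \left(- \frac{9254}{227}\right) \frac{1}{320} = - \frac{4627}{36320}$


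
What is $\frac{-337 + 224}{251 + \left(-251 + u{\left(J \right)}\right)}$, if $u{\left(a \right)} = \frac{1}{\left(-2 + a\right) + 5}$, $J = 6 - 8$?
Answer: $-113$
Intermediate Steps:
$J = -2$ ($J = 6 - 8 = -2$)
$u{\left(a \right)} = \frac{1}{3 + a}$
$\frac{-337 + 224}{251 + \left(-251 + u{\left(J \right)}\right)} = \frac{-337 + 224}{251 - \left(251 - \frac{1}{3 - 2}\right)} = - \frac{113}{251 - \left(251 - 1^{-1}\right)} = - \frac{113}{251 + \left(-251 + 1\right)} = - \frac{113}{251 - 250} = - \frac{113}{1} = \left(-113\right) 1 = -113$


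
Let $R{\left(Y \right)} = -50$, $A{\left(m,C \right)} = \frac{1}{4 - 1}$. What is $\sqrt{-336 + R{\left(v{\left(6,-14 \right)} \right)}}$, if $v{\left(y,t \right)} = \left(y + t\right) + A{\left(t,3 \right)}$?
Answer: $i \sqrt{386} \approx 19.647 i$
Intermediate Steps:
$A{\left(m,C \right)} = \frac{1}{3}$
$v{\left(y,t \right)} = \frac{1}{3} + t + y$ ($v{\left(y,t \right)} = \left(y + t\right) + \frac{1}{3} = \left(t + y\right) + \frac{1}{3} = \frac{1}{3} + t + y$)
$\sqrt{-336 + R{\left(v{\left(6,-14 \right)} \right)}} = \sqrt{-336 - 50} = \sqrt{-386} = i \sqrt{386}$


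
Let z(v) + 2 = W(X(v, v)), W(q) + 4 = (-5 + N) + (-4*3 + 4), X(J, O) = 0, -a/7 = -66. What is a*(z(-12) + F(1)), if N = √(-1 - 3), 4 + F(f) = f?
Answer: -10164 + 924*I ≈ -10164.0 + 924.0*I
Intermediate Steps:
a = 462 (a = -7*(-66) = 462)
F(f) = -4 + f
N = 2*I (N = √(-4) = 2*I ≈ 2.0*I)
W(q) = -17 + 2*I (W(q) = -4 + ((-5 + 2*I) + (-4*3 + 4)) = -4 + ((-5 + 2*I) + (-12 + 4)) = -4 + ((-5 + 2*I) - 8) = -4 + (-13 + 2*I) = -17 + 2*I)
z(v) = -19 + 2*I (z(v) = -2 + (-17 + 2*I) = -19 + 2*I)
a*(z(-12) + F(1)) = 462*((-19 + 2*I) + (-4 + 1)) = 462*((-19 + 2*I) - 3) = 462*(-22 + 2*I) = -10164 + 924*I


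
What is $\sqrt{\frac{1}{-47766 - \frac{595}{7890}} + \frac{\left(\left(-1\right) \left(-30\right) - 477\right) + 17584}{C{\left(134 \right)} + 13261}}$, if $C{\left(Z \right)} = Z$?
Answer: $\frac{\sqrt{1304137927702561979555085}}{1009646343465} \approx 1.1311$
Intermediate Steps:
$\sqrt{\frac{1}{-47766 - \frac{595}{7890}} + \frac{\left(\left(-1\right) \left(-30\right) - 477\right) + 17584}{C{\left(134 \right)} + 13261}} = \sqrt{\frac{1}{-47766 - \frac{595}{7890}} + \frac{\left(\left(-1\right) \left(-30\right) - 477\right) + 17584}{134 + 13261}} = \sqrt{\frac{1}{-47766 - \frac{119}{1578}} + \frac{\left(30 - 477\right) + 17584}{13395}} = \sqrt{\frac{1}{-47766 - \frac{119}{1578}} + \left(-447 + 17584\right) \frac{1}{13395}} = \sqrt{\frac{1}{- \frac{75374867}{1578}} + 17137 \cdot \frac{1}{13395}} = \sqrt{- \frac{1578}{75374867} + \frac{17137}{13395}} = \sqrt{\frac{1291677958469}{1009646343465}} = \frac{\sqrt{1304137927702561979555085}}{1009646343465}$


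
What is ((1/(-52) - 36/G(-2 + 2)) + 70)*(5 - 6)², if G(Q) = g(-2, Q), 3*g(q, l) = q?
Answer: 6447/52 ≈ 123.98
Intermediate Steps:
g(q, l) = q/3
G(Q) = -⅔ (G(Q) = (⅓)*(-2) = -⅔)
((1/(-52) - 36/G(-2 + 2)) + 70)*(5 - 6)² = ((1/(-52) - 36/(-⅔)) + 70)*(5 - 6)² = ((1*(-1/52) - 36*(-3/2)) + 70)*(-1)² = ((-1/52 + 54) + 70)*1 = (2807/52 + 70)*1 = (6447/52)*1 = 6447/52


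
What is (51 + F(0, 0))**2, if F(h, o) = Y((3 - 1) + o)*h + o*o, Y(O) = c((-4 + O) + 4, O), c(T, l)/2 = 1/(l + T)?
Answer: 2601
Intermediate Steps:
c(T, l) = 2/(T + l) (c(T, l) = 2/(l + T) = 2/(T + l))
Y(O) = 1/O (Y(O) = 2/(((-4 + O) + 4) + O) = 2/(O + O) = 2/((2*O)) = 2*(1/(2*O)) = 1/O)
F(h, o) = o**2 + h/(2 + o) (F(h, o) = h/((3 - 1) + o) + o*o = h/(2 + o) + o**2 = o**2 + h/(2 + o))
(51 + F(0, 0))**2 = (51 + (0 + 0**2*(2 + 0))/(2 + 0))**2 = (51 + (0 + 0*2)/2)**2 = (51 + (0 + 0)/2)**2 = (51 + (1/2)*0)**2 = (51 + 0)**2 = 51**2 = 2601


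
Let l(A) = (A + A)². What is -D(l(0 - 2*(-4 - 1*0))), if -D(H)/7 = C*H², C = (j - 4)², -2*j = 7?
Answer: 25804800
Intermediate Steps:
j = -7/2 (j = -½*7 = -7/2 ≈ -3.5000)
C = 225/4 (C = (-7/2 - 4)² = (-15/2)² = 225/4 ≈ 56.250)
l(A) = 4*A² (l(A) = (2*A)² = 4*A²)
D(H) = -1575*H²/4
-D(l(0 - 2*(-4 - 1*0))) = -(-1575)*(4*(0 - 2*(-4 - 1*0))²)²/4 = -(-1575)*(4*(0 - 2*(-4 + 0))²)²/4 = -(-1575)*(4*(0 - 2*(-4))²)²/4 = -(-1575)*(4*(0 + 8)²)²/4 = -(-1575)*(4*8²)²/4 = -(-1575)*(4*64)²/4 = -(-1575)*256²/4 = -(-1575)*65536/4 = -1*(-25804800) = 25804800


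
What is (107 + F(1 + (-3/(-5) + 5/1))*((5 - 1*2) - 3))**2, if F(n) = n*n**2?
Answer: 11449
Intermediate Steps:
F(n) = n**3
(107 + F(1 + (-3/(-5) + 5/1))*((5 - 1*2) - 3))**2 = (107 + (1 + (-3/(-5) + 5/1))**3*((5 - 1*2) - 3))**2 = (107 + (1 + (-3*(-1/5) + 5*1))**3*((5 - 2) - 3))**2 = (107 + (1 + (3/5 + 5))**3*(3 - 3))**2 = (107 + (1 + 28/5)**3*0)**2 = (107 + (33/5)**3*0)**2 = (107 + (35937/125)*0)**2 = (107 + 0)**2 = 107**2 = 11449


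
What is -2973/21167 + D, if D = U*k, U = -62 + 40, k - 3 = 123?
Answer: -58677897/21167 ≈ -2772.1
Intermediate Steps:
k = 126 (k = 3 + 123 = 126)
U = -22
D = -2772 (D = -22*126 = -2772)
-2973/21167 + D = -2973/21167 - 2772 = -58677897/21167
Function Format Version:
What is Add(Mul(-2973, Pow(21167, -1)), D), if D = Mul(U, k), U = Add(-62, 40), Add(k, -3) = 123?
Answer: Rational(-58677897, 21167) ≈ -2772.1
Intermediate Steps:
k = 126 (k = Add(3, 123) = 126)
U = -22
D = -2772 (D = Mul(-22, 126) = -2772)
Add(Mul(-2973, Pow(21167, -1)), D) = Add(Mul(-2973, Pow(21167, -1)), -2772) = Add(Mul(-2973, Rational(1, 21167)), -2772) = Add(Rational(-2973, 21167), -2772) = Rational(-58677897, 21167)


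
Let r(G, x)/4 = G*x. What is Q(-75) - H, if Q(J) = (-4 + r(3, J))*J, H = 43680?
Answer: 24120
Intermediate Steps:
r(G, x) = 4*G*x (r(G, x) = 4*(G*x) = 4*G*x)
Q(J) = J*(-4 + 12*J) (Q(J) = (-4 + 4*3*J)*J = (-4 + 12*J)*J = J*(-4 + 12*J))
Q(-75) - H = 4*(-75)*(-1 + 3*(-75)) - 1*43680 = 4*(-75)*(-1 - 225) - 43680 = 4*(-75)*(-226) - 43680 = 67800 - 43680 = 24120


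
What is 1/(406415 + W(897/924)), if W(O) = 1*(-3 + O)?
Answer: 308/125175195 ≈ 2.4606e-6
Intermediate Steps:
W(O) = -3 + O
1/(406415 + W(897/924)) = 1/(406415 + (-3 + 897/924)) = 1/(406415 + (-3 + 897*(1/924))) = 1/(406415 + (-3 + 299/308)) = 1/(406415 - 625/308) = 1/(125175195/308) = 308/125175195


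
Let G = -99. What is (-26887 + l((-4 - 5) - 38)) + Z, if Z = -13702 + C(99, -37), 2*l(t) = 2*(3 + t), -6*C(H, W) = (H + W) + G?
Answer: -243761/6 ≈ -40627.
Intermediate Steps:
C(H, W) = 33/2 - H/6 - W/6 (C(H, W) = -((H + W) - 99)/6 = -(-99 + H + W)/6 = 33/2 - H/6 - W/6)
l(t) = 3 + t (l(t) = (2*(3 + t))/2 = (6 + 2*t)/2 = 3 + t)
Z = -82175/6 (Z = -13702 + (33/2 - 1/6*99 - 1/6*(-37)) = -13702 + (33/2 - 33/2 + 37/6) = -13702 + 37/6 = -82175/6 ≈ -13696.)
(-26887 + l((-4 - 5) - 38)) + Z = (-26887 + (3 + ((-4 - 5) - 38))) - 82175/6 = (-26887 + (3 + (-9 - 38))) - 82175/6 = (-26887 + (3 - 47)) - 82175/6 = (-26887 - 44) - 82175/6 = -26931 - 82175/6 = -243761/6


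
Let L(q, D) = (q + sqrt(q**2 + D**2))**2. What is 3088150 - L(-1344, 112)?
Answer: -537066 + 301056*sqrt(145) ≈ 3.0881e+6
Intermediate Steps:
L(q, D) = (q + sqrt(D**2 + q**2))**2
3088150 - L(-1344, 112) = 3088150 - (-1344 + sqrt(112**2 + (-1344)**2))**2 = 3088150 - (-1344 + sqrt(12544 + 1806336))**2 = 3088150 - (-1344 + sqrt(1818880))**2 = 3088150 - (-1344 + 112*sqrt(145))**2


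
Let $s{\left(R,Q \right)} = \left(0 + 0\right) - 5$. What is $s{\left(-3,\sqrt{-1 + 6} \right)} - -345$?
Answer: $340$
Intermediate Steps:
$s{\left(R,Q \right)} = -5$ ($s{\left(R,Q \right)} = 0 - 5 = -5$)
$s{\left(-3,\sqrt{-1 + 6} \right)} - -345 = -5 - -345 = -5 + 345 = 340$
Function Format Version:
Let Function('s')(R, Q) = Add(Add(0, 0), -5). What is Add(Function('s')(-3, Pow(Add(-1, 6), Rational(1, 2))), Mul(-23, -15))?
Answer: 340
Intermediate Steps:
Function('s')(R, Q) = -5 (Function('s')(R, Q) = Add(0, -5) = -5)
Add(Function('s')(-3, Pow(Add(-1, 6), Rational(1, 2))), Mul(-23, -15)) = Add(-5, Mul(-23, -15)) = Add(-5, 345) = 340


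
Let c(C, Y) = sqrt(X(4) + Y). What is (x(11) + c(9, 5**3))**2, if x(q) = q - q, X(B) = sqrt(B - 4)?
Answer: 125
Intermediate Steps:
X(B) = sqrt(-4 + B)
c(C, Y) = sqrt(Y) (c(C, Y) = sqrt(sqrt(-4 + 4) + Y) = sqrt(sqrt(0) + Y) = sqrt(0 + Y) = sqrt(Y))
x(q) = 0
(x(11) + c(9, 5**3))**2 = (0 + sqrt(5**3))**2 = (0 + sqrt(125))**2 = (0 + 5*sqrt(5))**2 = (5*sqrt(5))**2 = 125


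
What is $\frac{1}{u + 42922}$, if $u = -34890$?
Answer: $\frac{1}{8032} \approx 0.0001245$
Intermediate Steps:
$\frac{1}{u + 42922} = \frac{1}{-34890 + 42922} = \frac{1}{8032}$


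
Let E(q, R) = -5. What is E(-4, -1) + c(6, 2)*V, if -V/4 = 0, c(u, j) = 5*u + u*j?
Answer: -5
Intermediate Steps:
c(u, j) = 5*u + j*u
V = 0 (V = -4*0 = 0)
E(-4, -1) + c(6, 2)*V = -5 + (6*(5 + 2))*0 = -5 + (6*7)*0 = -5 + 42*0 = -5 + 0 = -5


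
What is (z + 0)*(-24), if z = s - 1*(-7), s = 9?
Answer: -384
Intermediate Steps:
z = 16 (z = 9 - 1*(-7) = 9 + 7 = 16)
(z + 0)*(-24) = (16 + 0)*(-24) = 16*(-24) = -384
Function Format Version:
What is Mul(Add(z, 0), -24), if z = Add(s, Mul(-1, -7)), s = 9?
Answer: -384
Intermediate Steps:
z = 16 (z = Add(9, Mul(-1, -7)) = Add(9, 7) = 16)
Mul(Add(z, 0), -24) = Mul(Add(16, 0), -24) = Mul(16, -24) = -384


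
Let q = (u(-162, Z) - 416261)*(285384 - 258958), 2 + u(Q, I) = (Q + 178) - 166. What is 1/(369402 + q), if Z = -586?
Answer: -1/11003760536 ≈ -9.0878e-11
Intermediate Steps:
u(Q, I) = 10 + Q (u(Q, I) = -2 + ((Q + 178) - 166) = -2 + ((178 + Q) - 166) = -2 + (12 + Q) = 10 + Q)
q = -11004129938 (q = ((10 - 162) - 416261)*(285384 - 258958) = (-152 - 416261)*26426 = -416413*26426 = -11004129938)
1/(369402 + q) = 1/(369402 - 11004129938) = 1/(-11003760536) = -1/11003760536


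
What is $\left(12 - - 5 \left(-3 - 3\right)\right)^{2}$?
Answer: $324$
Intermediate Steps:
$\left(12 - - 5 \left(-3 - 3\right)\right)^{2} = \left(12 - \left(-5\right) \left(-6\right)\right)^{2} = \left(12 - 30\right)^{2} = \left(-18\right)^{2} = 324$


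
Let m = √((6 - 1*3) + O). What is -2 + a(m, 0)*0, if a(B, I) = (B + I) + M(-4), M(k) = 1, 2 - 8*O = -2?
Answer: -2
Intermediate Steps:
O = ½ (O = ¼ - ⅛*(-2) = ¼ + ¼ = ½ ≈ 0.50000)
m = √14/2 (m = √((6 - 1*3) + ½) = √((6 - 3) + ½) = √(3 + ½) = √(7/2) = √14/2 ≈ 1.8708)
a(B, I) = 1 + B + I (a(B, I) = (B + I) + 1 = 1 + B + I)
-2 + a(m, 0)*0 = -2 + (1 + √14/2 + 0)*0 = -2 + (1 + √14/2)*0 = -2 + 0 = -2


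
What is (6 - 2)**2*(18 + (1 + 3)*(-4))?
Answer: 32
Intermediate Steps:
(6 - 2)**2*(18 + (1 + 3)*(-4)) = 4**2*(18 + 4*(-4)) = 16*(18 - 16) = 16*2 = 32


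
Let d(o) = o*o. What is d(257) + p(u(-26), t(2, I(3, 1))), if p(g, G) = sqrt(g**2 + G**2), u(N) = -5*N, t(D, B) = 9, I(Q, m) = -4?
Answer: 66049 + sqrt(16981) ≈ 66179.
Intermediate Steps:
d(o) = o**2
p(g, G) = sqrt(G**2 + g**2)
d(257) + p(u(-26), t(2, I(3, 1))) = 257**2 + sqrt(9**2 + (-5*(-26))**2) = 66049 + sqrt(81 + 130**2) = 66049 + sqrt(81 + 16900) = 66049 + sqrt(16981)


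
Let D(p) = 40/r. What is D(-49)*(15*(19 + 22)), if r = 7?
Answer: 24600/7 ≈ 3514.3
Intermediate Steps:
D(p) = 40/7
D(-49)*(15*(19 + 22)) = 40*(15*(19 + 22))/7 = 40*(15*41)/7 = (40/7)*615 = 24600/7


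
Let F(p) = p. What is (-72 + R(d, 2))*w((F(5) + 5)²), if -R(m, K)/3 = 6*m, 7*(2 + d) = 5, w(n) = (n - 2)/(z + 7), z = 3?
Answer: -2394/5 ≈ -478.80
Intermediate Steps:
w(n) = -⅕ + n/10 (w(n) = (n - 2)/(3 + 7) = (-2 + n)/10 = (-2 + n)*(⅒) = -⅕ + n/10)
d = -9/7 (d = -2 + (⅐)*5 = -2 + 5/7 = -9/7 ≈ -1.2857)
R(m, K) = -18*m
(-72 + R(d, 2))*w((F(5) + 5)²) = (-72 - 18*(-9/7))*(-⅕ + (5 + 5)²/10) = (-72 + 162/7)*(-⅕ + (⅒)*10²) = -342*(-⅕ + (⅒)*100)/7 = -342*(-⅕ + 10)/7 = -342/7*49/5 = -2394/5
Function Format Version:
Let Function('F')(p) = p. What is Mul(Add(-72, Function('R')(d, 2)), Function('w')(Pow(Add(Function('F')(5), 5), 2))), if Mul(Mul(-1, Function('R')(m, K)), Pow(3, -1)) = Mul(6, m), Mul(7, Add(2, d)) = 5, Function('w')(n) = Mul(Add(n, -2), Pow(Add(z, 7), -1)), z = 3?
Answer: Rational(-2394, 5) ≈ -478.80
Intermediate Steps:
Function('w')(n) = Add(Rational(-1, 5), Mul(Rational(1, 10), n)) (Function('w')(n) = Mul(Add(n, -2), Pow(Add(3, 7), -1)) = Mul(Add(-2, n), Pow(10, -1)) = Mul(Add(-2, n), Rational(1, 10)) = Add(Rational(-1, 5), Mul(Rational(1, 10), n)))
d = Rational(-9, 7) (d = Add(-2, Mul(Rational(1, 7), 5)) = Add(-2, Rational(5, 7)) = Rational(-9, 7) ≈ -1.2857)
Function('R')(m, K) = Mul(-18, m) (Function('R')(m, K) = Mul(-3, Mul(6, m)) = Mul(-18, m))
Mul(Add(-72, Function('R')(d, 2)), Function('w')(Pow(Add(Function('F')(5), 5), 2))) = Mul(Add(-72, Mul(-18, Rational(-9, 7))), Add(Rational(-1, 5), Mul(Rational(1, 10), Pow(Add(5, 5), 2)))) = Mul(Add(-72, Rational(162, 7)), Add(Rational(-1, 5), Mul(Rational(1, 10), Pow(10, 2)))) = Mul(Rational(-342, 7), Add(Rational(-1, 5), Mul(Rational(1, 10), 100))) = Mul(Rational(-342, 7), Add(Rational(-1, 5), 10)) = Mul(Rational(-342, 7), Rational(49, 5)) = Rational(-2394, 5)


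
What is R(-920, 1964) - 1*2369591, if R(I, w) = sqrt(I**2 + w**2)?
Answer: -2369591 + 4*sqrt(293981) ≈ -2.3674e+6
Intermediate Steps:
R(-920, 1964) - 1*2369591 = sqrt((-920)**2 + 1964**2) - 1*2369591 = sqrt(846400 + 3857296) - 2369591 = sqrt(4703696) - 2369591 = 4*sqrt(293981) - 2369591 = -2369591 + 4*sqrt(293981)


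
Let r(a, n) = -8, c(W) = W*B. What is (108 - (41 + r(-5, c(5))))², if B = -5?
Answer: 5625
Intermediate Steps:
c(W) = -5*W (c(W) = W*(-5) = -5*W)
(108 - (41 + r(-5, c(5))))² = (108 - (41 - 8))² = (108 - 1*33)² = (108 - 33)² = 75² = 5625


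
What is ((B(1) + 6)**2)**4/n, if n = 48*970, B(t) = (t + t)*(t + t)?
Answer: 625000/291 ≈ 2147.8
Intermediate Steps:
B(t) = 4*t**2 (B(t) = (2*t)*(2*t) = 4*t**2)
n = 46560
((B(1) + 6)**2)**4/n = ((4*1**2 + 6)**2)**4/46560 = ((4*1 + 6)**2)**4*(1/46560) = ((4 + 6)**2)**4*(1/46560) = (10**2)**4*(1/46560) = 100**4*(1/46560) = 100000000*(1/46560) = 625000/291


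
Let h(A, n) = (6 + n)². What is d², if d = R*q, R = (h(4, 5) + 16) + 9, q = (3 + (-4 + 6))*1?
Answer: 532900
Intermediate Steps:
q = 5 (q = (3 + 2)*1 = 5*1 = 5)
R = 146 (R = ((6 + 5)² + 16) + 9 = (11² + 16) + 9 = (121 + 16) + 9 = 137 + 9 = 146)
d = 730 (d = 146*5 = 730)
d² = 730² = 532900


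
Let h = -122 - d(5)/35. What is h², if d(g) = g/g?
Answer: 18241441/1225 ≈ 14891.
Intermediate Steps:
d(g) = 1
h = -4271/35 (h = -122 - 1/35 = -4271/35 ≈ -122.03)
h² = (-4271/35)² = 18241441/1225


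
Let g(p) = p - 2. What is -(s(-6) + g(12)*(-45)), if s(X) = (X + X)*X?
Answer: 378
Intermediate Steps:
g(p) = -2 + p
s(X) = 2*X**2 (s(X) = (2*X)*X = 2*X**2)
-(s(-6) + g(12)*(-45)) = -(2*(-6)**2 + (-2 + 12)*(-45)) = -(2*36 + 10*(-45)) = -(72 - 450) = -1*(-378) = 378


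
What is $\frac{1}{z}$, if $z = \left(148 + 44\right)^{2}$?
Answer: $\frac{1}{36864} \approx 2.7127 \cdot 10^{-5}$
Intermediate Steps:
$z = 36864$ ($z = 192^{2} = 36864$)
$\frac{1}{z} = \frac{1}{36864}$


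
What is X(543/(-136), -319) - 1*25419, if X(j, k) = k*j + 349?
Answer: -3236303/136 ≈ -23796.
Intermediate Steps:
X(j, k) = 349 + j*k (X(j, k) = j*k + 349 = 349 + j*k)
X(543/(-136), -319) - 1*25419 = (349 + (543/(-136))*(-319)) - 1*25419 = (349 + (543*(-1/136))*(-319)) - 25419 = (349 - 543/136*(-319)) - 25419 = (349 + 173217/136) - 25419 = 220681/136 - 25419 = -3236303/136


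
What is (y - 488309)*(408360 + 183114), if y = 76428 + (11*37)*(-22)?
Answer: -248912960790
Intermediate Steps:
y = 67474 (y = 76428 + 407*(-22) = 76428 - 8954 = 67474)
(y - 488309)*(408360 + 183114) = (67474 - 488309)*(408360 + 183114) = -420835*591474 = -248912960790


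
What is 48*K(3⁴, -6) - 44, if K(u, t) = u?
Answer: 3844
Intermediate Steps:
48*K(3⁴, -6) - 44 = 48*3⁴ - 44 = 48*81 - 44 = 3888 - 44 = 3844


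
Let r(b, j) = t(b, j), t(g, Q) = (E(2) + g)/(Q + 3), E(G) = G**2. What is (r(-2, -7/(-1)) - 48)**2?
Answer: 57121/25 ≈ 2284.8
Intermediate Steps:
t(g, Q) = (4 + g)/(3 + Q) (t(g, Q) = (2**2 + g)/(Q + 3) = (4 + g)/(3 + Q))
r(b, j) = (4 + b)/(3 + j)
(r(-2, -7/(-1)) - 48)**2 = ((4 - 2)/(3 - 7/(-1)) - 48)**2 = (2/(3 - 7*(-1)) - 48)**2 = (2/(3 + 7) - 48)**2 = (2/10 - 48)**2 = ((1/10)*2 - 48)**2 = (1/5 - 48)**2 = (-239/5)**2 = 57121/25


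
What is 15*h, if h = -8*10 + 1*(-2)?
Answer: -1230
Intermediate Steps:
h = -82 (h = -80 - 2 = -82)
15*h = 15*(-82) = -1230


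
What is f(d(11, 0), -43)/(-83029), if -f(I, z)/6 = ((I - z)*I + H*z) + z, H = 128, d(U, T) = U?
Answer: -29718/83029 ≈ -0.35792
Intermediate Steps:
f(I, z) = -774*z - 6*I*(I - z) (f(I, z) = -6*(((I - z)*I + 128*z) + z) = -6*((I*(I - z) + 128*z) + z) = -6*((128*z + I*(I - z)) + z) = -6*(129*z + I*(I - z)) = -774*z - 6*I*(I - z))
f(d(11, 0), -43)/(-83029) = (-774*(-43) - 6*11² + 6*11*(-43))/(-83029) = (33282 - 6*121 - 2838)*(-1/83029) = (33282 - 726 - 2838)*(-1/83029) = 29718*(-1/83029) = -29718/83029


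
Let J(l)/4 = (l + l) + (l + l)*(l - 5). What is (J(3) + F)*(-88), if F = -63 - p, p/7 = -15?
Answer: -1584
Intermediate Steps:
p = -105 (p = 7*(-15) = -105)
F = 42 (F = -63 - 1*(-105) = -63 + 105 = 42)
J(l) = 8*l + 8*l*(-5 + l) (J(l) = 4*((l + l) + (l + l)*(l - 5)) = 4*(2*l + (2*l)*(-5 + l)) = 4*(2*l + 2*l*(-5 + l)) = 8*l + 8*l*(-5 + l))
(J(3) + F)*(-88) = (8*3*(-4 + 3) + 42)*(-88) = (8*3*(-1) + 42)*(-88) = (-24 + 42)*(-88) = 18*(-88) = -1584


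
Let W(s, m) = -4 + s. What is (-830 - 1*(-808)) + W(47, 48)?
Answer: 21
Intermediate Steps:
(-830 - 1*(-808)) + W(47, 48) = (-830 - 1*(-808)) + (-4 + 47) = (-830 + 808) + 43 = -22 + 43 = 21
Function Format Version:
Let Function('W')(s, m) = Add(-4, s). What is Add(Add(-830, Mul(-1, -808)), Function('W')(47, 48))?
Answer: 21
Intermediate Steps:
Add(Add(-830, Mul(-1, -808)), Function('W')(47, 48)) = Add(Add(-830, Mul(-1, -808)), Add(-4, 47)) = Add(Add(-830, 808), 43) = Add(-22, 43) = 21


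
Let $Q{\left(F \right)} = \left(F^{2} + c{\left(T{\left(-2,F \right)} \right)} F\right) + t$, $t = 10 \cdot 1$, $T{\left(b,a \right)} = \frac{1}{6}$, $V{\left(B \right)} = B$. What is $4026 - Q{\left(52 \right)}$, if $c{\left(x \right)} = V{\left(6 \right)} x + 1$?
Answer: $1208$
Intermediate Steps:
$T{\left(b,a \right)} = \frac{1}{6}$
$t = 10$
$c{\left(x \right)} = 1 + 6 x$ ($c{\left(x \right)} = 6 x + 1 = 1 + 6 x$)
$Q{\left(F \right)} = 10 + F^{2} + 2 F$ ($Q{\left(F \right)} = \left(F^{2} + \left(1 + 6 \cdot \frac{1}{6}\right) F\right) + 10 = \left(F^{2} + \left(1 + 1\right) F\right) + 10 = \left(F^{2} + 2 F\right) + 10 = 10 + F^{2} + 2 F$)
$4026 - Q{\left(52 \right)} = 4026 - \left(10 + 52^{2} + 2 \cdot 52\right) = 4026 - \left(10 + 2704 + 104\right) = 4026 - 2818 = 1208$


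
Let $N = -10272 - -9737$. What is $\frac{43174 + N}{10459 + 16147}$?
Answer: $\frac{42639}{26606} \approx 1.6026$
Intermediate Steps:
$N = -535$ ($N = -10272 + 9737 = -535$)
$\frac{43174 + N}{10459 + 16147} = \frac{43174 - 535}{10459 + 16147} = \frac{42639}{26606}$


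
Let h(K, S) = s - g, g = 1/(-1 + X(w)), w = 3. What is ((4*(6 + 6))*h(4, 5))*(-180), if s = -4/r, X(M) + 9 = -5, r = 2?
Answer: 16704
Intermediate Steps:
X(M) = -14 (X(M) = -9 - 5 = -14)
s = -2 (s = -4/2 = -4*½ = -2)
g = -1/15 (g = 1/(-1 - 14) = 1/(-15) = -1/15 ≈ -0.066667)
h(K, S) = -29/15 (h(K, S) = -2 - 1*(-1/15) = -2 + 1/15 = -29/15)
((4*(6 + 6))*h(4, 5))*(-180) = ((4*(6 + 6))*(-29/15))*(-180) = ((4*12)*(-29/15))*(-180) = (48*(-29/15))*(-180) = -464/5*(-180) = 16704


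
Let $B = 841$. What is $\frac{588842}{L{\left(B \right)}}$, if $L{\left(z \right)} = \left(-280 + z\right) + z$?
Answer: $\frac{294421}{701} \approx 420.0$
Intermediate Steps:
$L{\left(z \right)} = -280 + 2 z$
$\frac{588842}{L{\left(B \right)}} = \frac{588842}{-280 + 2 \cdot 841} = \frac{588842}{-280 + 1682} = \frac{588842}{1402} = 588842 \cdot \frac{1}{1402} = \frac{294421}{701}$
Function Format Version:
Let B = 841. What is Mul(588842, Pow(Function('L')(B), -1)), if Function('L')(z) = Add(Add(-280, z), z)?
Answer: Rational(294421, 701) ≈ 420.00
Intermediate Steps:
Function('L')(z) = Add(-280, Mul(2, z))
Mul(588842, Pow(Function('L')(B), -1)) = Mul(588842, Pow(Add(-280, Mul(2, 841)), -1)) = Mul(588842, Pow(Add(-280, 1682), -1)) = Mul(588842, Pow(1402, -1)) = Mul(588842, Rational(1, 1402)) = Rational(294421, 701)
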